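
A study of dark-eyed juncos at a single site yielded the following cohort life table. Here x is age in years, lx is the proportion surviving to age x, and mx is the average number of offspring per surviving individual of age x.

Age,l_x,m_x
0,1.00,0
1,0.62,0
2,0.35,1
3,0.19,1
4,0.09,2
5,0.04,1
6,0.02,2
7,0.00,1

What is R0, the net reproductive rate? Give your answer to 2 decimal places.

0.80

lx·mx by age: 0, 0, 0.35, 0.19, 0.18, 0.04, 0.04, 0
R0 = Σ lx·mx = 0.8 → 0.80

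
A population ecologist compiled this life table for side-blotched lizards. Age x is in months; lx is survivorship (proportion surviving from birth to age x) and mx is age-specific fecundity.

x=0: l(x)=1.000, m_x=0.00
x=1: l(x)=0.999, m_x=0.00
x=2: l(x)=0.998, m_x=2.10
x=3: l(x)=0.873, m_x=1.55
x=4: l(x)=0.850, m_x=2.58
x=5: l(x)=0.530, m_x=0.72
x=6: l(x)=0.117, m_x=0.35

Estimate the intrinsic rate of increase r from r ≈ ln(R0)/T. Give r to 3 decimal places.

0.570

R0 = Σ lx·mx = 0 + 0 + 2.0958 + 1.35315 + 2.193 + 0.3816 + 0.04095 = 6.0645
Σ x·lx·mx = 19.17675; T = 19.17675/6.0645 = 3.16213…
r ≈ ln(R0)/T = ln(6.0645)/3.16213… = 0.57001… → 0.570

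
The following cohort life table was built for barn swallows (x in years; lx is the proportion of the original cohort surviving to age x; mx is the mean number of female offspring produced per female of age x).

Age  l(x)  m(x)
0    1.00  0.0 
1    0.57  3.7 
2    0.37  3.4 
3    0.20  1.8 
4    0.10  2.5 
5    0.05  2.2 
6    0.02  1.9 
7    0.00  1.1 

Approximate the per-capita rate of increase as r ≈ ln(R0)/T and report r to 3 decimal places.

0.781

R0 = Σ lx·mx = 0 + 2.109 + 1.258 + 0.36 + 0.25 + 0.11 + 0.038 + 0 = 4.125
Σ x·lx·mx = 7.483; T = 7.483/4.125 = 1.81406…
r ≈ ln(R0)/T = ln(4.125)/1.81406… = 0.78116… → 0.781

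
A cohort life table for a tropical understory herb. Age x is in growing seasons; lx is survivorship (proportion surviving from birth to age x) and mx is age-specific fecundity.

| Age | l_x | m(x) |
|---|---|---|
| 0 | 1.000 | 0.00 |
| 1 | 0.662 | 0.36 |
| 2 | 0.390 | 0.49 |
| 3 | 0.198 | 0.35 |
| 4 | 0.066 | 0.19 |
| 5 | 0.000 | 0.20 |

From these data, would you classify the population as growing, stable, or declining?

declining

R0 = Σ lx·mx = 0 + 0.23832 + 0.1911 + 0.0693 + 0.01254 + 0 = 0.51126
R0 < 1, so the population is declining.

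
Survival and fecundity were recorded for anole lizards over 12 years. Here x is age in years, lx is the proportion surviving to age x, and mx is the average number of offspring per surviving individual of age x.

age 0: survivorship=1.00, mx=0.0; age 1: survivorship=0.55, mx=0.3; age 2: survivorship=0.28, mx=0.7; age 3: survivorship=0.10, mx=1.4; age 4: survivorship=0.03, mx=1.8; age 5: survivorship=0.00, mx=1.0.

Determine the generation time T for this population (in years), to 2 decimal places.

lx·mx: 0, 0.165, 0.196, 0.14, 0.054, 0 → R0 = 0.555
x·lx·mx: 0, 0.165, 0.392, 0.42, 0.216, 0 → Σ = 1.193
T = 1.193 / 0.555 = 2.14955… → 2.15

2.15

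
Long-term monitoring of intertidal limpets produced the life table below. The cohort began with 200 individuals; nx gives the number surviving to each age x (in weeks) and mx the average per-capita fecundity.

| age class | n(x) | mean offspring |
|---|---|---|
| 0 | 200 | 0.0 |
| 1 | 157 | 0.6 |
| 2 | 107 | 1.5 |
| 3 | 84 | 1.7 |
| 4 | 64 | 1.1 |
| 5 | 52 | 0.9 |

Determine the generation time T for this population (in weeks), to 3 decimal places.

lx = nx/n0 = nx/200: 1, 0.785, 0.535, 0.42, 0.32, 0.26
lx·mx: 0, 0.471, 0.8025, 0.714, 0.352, 0.234 → R0 = 2.5735
x·lx·mx: 0, 0.471, 1.605, 2.142, 1.408, 1.17 → Σ = 6.796
T = 6.796 / 2.5735 = 2.640762… → 2.641

2.641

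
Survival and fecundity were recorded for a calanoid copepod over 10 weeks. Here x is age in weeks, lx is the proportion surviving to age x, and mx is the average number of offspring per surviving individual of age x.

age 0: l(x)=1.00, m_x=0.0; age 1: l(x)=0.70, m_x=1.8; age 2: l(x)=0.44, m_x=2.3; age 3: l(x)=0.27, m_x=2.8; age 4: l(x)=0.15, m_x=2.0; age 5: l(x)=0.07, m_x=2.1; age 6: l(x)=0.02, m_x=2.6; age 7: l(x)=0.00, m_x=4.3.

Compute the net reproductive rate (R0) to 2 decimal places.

3.53

lx·mx by age: 0, 1.26, 1.012, 0.756, 0.3, 0.147, 0.052, 0
R0 = Σ lx·mx = 3.527 → 3.53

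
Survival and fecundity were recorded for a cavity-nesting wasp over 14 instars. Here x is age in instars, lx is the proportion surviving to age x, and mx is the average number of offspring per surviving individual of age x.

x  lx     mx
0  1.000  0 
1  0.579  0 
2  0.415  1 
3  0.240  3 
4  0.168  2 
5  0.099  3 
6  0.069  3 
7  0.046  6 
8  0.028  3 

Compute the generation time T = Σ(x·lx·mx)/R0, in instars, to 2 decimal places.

lx·mx: 0, 0, 0.415, 0.72, 0.336, 0.297, 0.207, 0.276, 0.084 → R0 = 2.335
x·lx·mx: 0, 0, 0.83, 2.16, 1.344, 1.485, 1.242, 1.932, 0.672 → Σ = 9.665
T = 9.665 / 2.335 = 4.139186… → 4.14

4.14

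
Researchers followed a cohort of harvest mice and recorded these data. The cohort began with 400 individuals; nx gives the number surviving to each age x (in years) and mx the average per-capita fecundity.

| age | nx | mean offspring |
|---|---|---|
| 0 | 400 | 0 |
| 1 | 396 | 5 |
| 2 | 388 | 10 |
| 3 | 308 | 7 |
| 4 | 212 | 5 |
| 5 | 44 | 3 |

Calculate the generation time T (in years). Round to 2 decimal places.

lx = nx/n0 = nx/400: 1, 0.99, 0.97, 0.77, 0.53, 0.11
lx·mx: 0, 4.95, 9.7, 5.39, 2.65, 0.33 → R0 = 23.02
x·lx·mx: 0, 4.95, 19.4, 16.17, 10.6, 1.65 → Σ = 52.77
T = 52.77 / 23.02 = 2.292354… → 2.29

2.29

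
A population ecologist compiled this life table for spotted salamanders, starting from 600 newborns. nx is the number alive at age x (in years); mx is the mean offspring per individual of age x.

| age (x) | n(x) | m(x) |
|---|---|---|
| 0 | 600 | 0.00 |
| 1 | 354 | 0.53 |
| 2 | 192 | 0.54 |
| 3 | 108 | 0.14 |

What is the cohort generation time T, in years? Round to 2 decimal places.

lx = nx/n0 = nx/600: 1, 0.59, 0.32, 0.18
lx·mx: 0, 0.3127, 0.1728, 0.0252 → R0 = 0.5107
x·lx·mx: 0, 0.3127, 0.3456, 0.0756 → Σ = 0.7339
T = 0.7339 / 0.5107 = 1.437047… → 1.44

1.44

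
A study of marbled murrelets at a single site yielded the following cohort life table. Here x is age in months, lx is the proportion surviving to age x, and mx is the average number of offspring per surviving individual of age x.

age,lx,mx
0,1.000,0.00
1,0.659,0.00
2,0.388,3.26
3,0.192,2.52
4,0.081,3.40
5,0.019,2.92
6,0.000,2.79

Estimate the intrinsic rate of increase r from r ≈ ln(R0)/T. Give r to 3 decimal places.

R0 = Σ lx·mx = 0 + 0 + 1.26488 + 0.48384 + 0.2754 + 0.05548 + 0 = 2.0796
Σ x·lx·mx = 5.36028; T = 5.36028/2.0796 = 2.57755…
r ≈ ln(R0)/T = ln(2.0796)/2.57755… = 0.28406… → 0.284

0.284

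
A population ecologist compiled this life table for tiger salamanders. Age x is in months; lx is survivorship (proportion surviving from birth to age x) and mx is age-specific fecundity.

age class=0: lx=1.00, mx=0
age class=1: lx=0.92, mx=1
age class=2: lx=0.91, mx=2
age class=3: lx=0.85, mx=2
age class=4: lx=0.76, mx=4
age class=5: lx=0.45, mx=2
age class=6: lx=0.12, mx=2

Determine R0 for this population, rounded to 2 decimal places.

lx·mx by age: 0, 0.92, 1.82, 1.7, 3.04, 0.9, 0.24
R0 = Σ lx·mx = 8.62 → 8.62

8.62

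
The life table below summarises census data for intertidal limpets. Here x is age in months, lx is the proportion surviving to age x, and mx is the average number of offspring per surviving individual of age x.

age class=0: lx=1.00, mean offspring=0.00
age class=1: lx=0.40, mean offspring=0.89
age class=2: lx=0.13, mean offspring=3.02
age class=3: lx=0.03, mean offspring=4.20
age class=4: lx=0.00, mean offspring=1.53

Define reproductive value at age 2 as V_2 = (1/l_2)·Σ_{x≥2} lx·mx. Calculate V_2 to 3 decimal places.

lx·mx for x ≥ 2: 0.3926, 0.126, 0 → sum = 0.5186
V_2 = 0.5186 / l_2 = 0.5186 / 0.13 = 3.989231… → 3.989

3.989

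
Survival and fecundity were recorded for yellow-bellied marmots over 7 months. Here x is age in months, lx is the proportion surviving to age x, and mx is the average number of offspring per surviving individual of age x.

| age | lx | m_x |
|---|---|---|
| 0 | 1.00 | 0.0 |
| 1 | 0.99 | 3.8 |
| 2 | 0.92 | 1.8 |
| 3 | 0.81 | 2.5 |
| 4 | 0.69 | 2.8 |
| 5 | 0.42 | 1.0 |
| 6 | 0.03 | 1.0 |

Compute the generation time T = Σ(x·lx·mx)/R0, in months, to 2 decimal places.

2.36

lx·mx: 0, 3.762, 1.656, 2.025, 1.932, 0.42, 0.03 → R0 = 9.825
x·lx·mx: 0, 3.762, 3.312, 6.075, 7.728, 2.1, 0.18 → Σ = 23.157
T = 23.157 / 9.825 = 2.356947… → 2.36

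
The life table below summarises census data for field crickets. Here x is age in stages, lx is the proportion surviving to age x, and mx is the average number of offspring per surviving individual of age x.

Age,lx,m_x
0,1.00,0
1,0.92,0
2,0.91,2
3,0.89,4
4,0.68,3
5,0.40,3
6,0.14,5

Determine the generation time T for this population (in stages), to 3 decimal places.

lx·mx: 0, 0, 1.82, 3.56, 2.04, 1.2, 0.7 → R0 = 9.32
x·lx·mx: 0, 0, 3.64, 10.68, 8.16, 6, 4.2 → Σ = 32.68
T = 32.68 / 9.32 = 3.506438… → 3.506

3.506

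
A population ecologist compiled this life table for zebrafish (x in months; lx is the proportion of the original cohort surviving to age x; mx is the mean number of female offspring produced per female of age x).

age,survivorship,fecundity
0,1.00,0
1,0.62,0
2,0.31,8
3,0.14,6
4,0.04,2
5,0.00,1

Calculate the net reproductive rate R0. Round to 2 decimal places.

lx·mx by age: 0, 0, 2.48, 0.84, 0.08, 0
R0 = Σ lx·mx = 3.4 → 3.40

3.40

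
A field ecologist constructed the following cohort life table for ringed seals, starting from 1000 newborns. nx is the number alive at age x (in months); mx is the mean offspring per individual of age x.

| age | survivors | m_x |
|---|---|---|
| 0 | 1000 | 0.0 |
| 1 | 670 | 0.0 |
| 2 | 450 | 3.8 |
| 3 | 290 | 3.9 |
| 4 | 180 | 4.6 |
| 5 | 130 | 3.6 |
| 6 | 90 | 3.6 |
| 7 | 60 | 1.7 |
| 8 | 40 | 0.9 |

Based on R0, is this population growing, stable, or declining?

growing

lx = nx/n0 = nx/1000: 1, 0.67, 0.45, 0.29, 0.18, 0.13, 0.09, 0.06, 0.04
R0 = Σ lx·mx = 0 + 0 + 1.71 + 1.131 + 0.828 + 0.468 + 0.324 + 0.102 + 0.036 = 4.599
R0 > 1, so the population is growing.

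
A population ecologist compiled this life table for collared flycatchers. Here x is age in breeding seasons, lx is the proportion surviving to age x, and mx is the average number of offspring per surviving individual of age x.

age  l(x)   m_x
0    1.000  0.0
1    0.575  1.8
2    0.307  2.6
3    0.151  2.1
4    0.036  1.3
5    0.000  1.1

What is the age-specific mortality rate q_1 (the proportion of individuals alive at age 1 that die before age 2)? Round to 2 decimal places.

0.47

q_1 = (l_1 − l_2) / l_1 = (0.575 − 0.307) / 0.575
     = 0.268 / 0.575 = 0.466087… → 0.47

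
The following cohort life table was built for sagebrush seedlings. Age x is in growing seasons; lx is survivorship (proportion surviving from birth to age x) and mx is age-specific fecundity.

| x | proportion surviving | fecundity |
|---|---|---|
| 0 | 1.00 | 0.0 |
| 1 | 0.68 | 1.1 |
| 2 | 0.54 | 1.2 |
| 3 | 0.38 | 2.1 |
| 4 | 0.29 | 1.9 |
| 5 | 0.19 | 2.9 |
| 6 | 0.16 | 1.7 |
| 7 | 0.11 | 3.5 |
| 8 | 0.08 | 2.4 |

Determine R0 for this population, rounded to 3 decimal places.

4.145

lx·mx by age: 0, 0.748, 0.648, 0.798, 0.551, 0.551, 0.272, 0.385, 0.192
R0 = Σ lx·mx = 4.145 → 4.145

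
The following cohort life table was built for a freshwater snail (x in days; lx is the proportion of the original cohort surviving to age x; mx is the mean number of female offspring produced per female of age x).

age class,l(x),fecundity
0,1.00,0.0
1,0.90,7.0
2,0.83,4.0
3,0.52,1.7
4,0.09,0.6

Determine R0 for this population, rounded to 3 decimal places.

10.558

lx·mx by age: 0, 6.3, 3.32, 0.884, 0.054
R0 = Σ lx·mx = 10.558 → 10.558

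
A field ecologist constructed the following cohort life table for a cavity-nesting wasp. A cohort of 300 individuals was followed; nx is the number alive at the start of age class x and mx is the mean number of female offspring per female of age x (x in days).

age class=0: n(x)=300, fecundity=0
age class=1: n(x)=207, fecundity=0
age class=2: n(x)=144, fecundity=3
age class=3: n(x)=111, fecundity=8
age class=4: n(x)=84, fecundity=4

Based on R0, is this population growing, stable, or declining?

growing

lx = nx/n0 = nx/300: 1, 0.69, 0.48, 0.37, 0.28
R0 = Σ lx·mx = 0 + 0 + 1.44 + 2.96 + 1.12 = 5.52
R0 > 1, so the population is growing.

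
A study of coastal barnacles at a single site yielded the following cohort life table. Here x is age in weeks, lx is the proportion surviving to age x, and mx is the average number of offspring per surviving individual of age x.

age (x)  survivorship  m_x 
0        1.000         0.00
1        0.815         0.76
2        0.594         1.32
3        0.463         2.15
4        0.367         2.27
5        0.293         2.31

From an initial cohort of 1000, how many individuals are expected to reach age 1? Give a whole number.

Expected survivors = N0 · l_1 = 1000 × 0.815 = 815 → 815

815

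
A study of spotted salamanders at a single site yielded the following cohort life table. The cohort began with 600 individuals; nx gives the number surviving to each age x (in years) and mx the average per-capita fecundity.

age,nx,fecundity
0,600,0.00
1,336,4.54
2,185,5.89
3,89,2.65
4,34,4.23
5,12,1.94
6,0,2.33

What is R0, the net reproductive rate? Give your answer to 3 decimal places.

lx = nx/n0 = nx/600: 1, 0.56, 0.30833…, 0.14833…, 0.05667…, 0.02, 0
lx·mx by age: 0, 2.5424, 1.816083…, 0.393083…, 0.2397…, 0.0388, 0
R0 = Σ lx·mx = 5.030067… → 5.030

5.030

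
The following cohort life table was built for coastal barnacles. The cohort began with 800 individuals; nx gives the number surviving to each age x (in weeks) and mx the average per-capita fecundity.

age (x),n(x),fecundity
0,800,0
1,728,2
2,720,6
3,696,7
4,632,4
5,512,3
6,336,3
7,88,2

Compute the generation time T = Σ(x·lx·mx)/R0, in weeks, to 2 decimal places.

lx = nx/n0 = nx/800: 1, 0.91, 0.9, 0.87, 0.79, 0.64, 0.42, 0.11
lx·mx: 0, 1.82, 5.4, 6.09, 3.16, 1.92, 1.26, 0.22 → R0 = 19.87
x·lx·mx: 0, 1.82, 10.8, 18.27, 12.64, 9.6, 7.56, 1.54 → Σ = 62.23
T = 62.23 / 19.87 = 3.131857… → 3.13

3.13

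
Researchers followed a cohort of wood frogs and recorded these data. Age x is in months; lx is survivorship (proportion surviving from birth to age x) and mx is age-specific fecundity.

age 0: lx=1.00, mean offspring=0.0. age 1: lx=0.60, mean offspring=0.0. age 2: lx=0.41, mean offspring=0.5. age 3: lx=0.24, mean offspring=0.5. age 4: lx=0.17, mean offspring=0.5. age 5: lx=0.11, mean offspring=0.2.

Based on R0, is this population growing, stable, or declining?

R0 = Σ lx·mx = 0 + 0 + 0.205 + 0.12 + 0.085 + 0.022 = 0.432
R0 < 1, so the population is declining.

declining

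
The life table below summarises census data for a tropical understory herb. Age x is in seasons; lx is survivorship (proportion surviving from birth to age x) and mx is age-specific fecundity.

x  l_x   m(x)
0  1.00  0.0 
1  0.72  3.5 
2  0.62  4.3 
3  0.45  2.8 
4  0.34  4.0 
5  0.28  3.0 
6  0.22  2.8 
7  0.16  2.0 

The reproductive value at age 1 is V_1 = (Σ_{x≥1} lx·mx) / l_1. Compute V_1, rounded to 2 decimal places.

13.31

lx·mx for x ≥ 1: 2.52, 2.666, 1.26, 1.36, 0.84, 0.616, 0.32 → sum = 9.582
V_1 = 9.582 / l_1 = 9.582 / 0.72 = 13.308333… → 13.31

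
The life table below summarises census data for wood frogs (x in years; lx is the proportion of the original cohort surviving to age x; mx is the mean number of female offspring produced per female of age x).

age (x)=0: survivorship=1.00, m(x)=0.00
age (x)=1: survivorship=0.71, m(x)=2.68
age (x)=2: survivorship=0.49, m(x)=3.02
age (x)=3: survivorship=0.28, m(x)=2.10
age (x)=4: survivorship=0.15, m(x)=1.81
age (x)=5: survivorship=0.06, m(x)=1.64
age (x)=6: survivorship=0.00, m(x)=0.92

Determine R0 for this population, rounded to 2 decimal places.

lx·mx by age: 0, 1.9028, 1.4798, 0.588, 0.2715, 0.0984, 0
R0 = Σ lx·mx = 4.3405 → 4.34

4.34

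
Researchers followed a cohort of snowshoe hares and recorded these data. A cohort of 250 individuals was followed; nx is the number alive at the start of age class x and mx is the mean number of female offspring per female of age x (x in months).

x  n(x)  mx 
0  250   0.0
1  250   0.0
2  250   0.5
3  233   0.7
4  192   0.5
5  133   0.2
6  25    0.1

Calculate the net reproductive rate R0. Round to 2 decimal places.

lx = nx/n0 = nx/250: 1, 1, 1, 0.932, 0.768, 0.532, 0.1
lx·mx by age: 0, 0, 0.5, 0.6524, 0.384, 0.1064, 0.01
R0 = Σ lx·mx = 1.6528 → 1.65

1.65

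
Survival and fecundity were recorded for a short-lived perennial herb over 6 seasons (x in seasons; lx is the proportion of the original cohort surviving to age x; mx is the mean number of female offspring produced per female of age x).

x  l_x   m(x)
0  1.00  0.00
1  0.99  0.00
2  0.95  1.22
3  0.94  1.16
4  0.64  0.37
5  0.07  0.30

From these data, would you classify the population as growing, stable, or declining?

R0 = Σ lx·mx = 0 + 0 + 1.159 + 1.0904 + 0.2368 + 0.021 = 2.5072
R0 > 1, so the population is growing.

growing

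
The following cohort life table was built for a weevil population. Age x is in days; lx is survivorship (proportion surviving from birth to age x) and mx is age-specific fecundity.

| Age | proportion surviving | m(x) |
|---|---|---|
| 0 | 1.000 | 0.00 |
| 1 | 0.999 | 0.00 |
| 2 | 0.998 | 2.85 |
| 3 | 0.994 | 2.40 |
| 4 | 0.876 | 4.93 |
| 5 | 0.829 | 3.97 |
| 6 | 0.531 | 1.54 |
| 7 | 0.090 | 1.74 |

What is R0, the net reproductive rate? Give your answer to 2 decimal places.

lx·mx by age: 0, 0, 2.8443, 2.3856, 4.31868, 3.29113, 0.81774, 0.1566
R0 = Σ lx·mx = 13.81405 → 13.81

13.81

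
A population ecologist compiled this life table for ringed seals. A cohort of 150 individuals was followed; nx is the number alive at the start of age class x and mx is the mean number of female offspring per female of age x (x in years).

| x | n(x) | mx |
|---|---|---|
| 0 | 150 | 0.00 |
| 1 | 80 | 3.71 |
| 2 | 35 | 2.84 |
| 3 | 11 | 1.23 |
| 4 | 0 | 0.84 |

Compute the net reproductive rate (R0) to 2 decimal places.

2.73

lx = nx/n0 = nx/150: 1, 0.53333…, 0.23333…, 0.07333…, 0
lx·mx by age: 0, 1.978667…, 0.662667…, 0.0902…, 0
R0 = Σ lx·mx = 2.731533… → 2.73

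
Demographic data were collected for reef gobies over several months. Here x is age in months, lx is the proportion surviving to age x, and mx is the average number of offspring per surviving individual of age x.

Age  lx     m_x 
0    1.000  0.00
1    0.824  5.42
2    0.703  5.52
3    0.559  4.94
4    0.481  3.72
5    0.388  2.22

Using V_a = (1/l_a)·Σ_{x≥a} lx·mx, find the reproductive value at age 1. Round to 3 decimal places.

lx·mx for x ≥ 1: 4.46608, 3.88056, 2.76146, 1.78932, 0.86136 → sum = 13.75878
V_1 = 13.75878 / l_1 = 13.75878 / 0.824 = 16.697549… → 16.698

16.698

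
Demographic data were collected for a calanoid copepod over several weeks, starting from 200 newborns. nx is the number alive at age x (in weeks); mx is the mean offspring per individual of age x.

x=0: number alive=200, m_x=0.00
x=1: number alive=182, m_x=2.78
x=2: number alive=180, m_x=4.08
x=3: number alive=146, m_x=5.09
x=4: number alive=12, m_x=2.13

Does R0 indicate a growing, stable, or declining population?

lx = nx/n0 = nx/200: 1, 0.91, 0.9, 0.73, 0.06
R0 = Σ lx·mx = 0 + 2.5298 + 3.672 + 3.7157 + 0.1278 = 10.0453
R0 > 1, so the population is growing.

growing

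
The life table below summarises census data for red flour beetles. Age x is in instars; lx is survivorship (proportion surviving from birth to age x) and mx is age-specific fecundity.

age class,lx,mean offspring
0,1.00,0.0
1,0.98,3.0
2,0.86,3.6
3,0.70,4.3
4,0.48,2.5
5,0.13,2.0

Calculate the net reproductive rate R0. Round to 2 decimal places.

lx·mx by age: 0, 2.94, 3.096, 3.01, 1.2, 0.26
R0 = Σ lx·mx = 10.506 → 10.51

10.51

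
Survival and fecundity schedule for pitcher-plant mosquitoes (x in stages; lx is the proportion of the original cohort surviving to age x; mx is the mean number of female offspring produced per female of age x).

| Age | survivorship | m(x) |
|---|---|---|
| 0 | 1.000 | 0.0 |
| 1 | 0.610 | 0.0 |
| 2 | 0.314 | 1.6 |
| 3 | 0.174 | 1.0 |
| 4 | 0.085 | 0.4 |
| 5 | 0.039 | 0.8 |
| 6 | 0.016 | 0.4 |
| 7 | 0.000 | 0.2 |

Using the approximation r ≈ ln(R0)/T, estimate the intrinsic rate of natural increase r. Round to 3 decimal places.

R0 = Σ lx·mx = 0 + 0 + 0.5024 + 0.174 + 0.034 + 0.0312 + 0.0064 + 0 = 0.748
Σ x·lx·mx = 1.8572; T = 1.8572/0.748 = 2.48289…
r ≈ ln(R0)/T = ln(0.748)/2.48289… = -0.11694… → -0.117

-0.117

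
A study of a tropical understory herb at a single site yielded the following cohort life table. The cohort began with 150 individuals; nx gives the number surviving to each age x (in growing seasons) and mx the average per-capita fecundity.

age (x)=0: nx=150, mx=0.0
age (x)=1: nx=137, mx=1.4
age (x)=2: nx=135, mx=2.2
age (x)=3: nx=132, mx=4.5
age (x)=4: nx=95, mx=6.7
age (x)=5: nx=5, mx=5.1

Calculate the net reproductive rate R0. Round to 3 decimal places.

lx = nx/n0 = nx/150: 1, 0.91333…, 0.9, 0.88, 0.63333…, 0.03333…
lx·mx by age: 0, 1.278667…, 1.98, 3.96, 4.243333…, 0.17…
R0 = Σ lx·mx = 11.632… → 11.632

11.632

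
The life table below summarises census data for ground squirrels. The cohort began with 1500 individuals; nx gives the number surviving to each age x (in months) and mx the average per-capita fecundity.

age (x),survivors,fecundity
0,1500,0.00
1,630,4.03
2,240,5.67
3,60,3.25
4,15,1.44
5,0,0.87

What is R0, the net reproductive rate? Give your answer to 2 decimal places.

2.74

lx = nx/n0 = nx/1500: 1, 0.42, 0.16, 0.04, 0.01, 0
lx·mx by age: 0, 1.6926, 0.9072, 0.13, 0.0144, 0
R0 = Σ lx·mx = 2.7442 → 2.74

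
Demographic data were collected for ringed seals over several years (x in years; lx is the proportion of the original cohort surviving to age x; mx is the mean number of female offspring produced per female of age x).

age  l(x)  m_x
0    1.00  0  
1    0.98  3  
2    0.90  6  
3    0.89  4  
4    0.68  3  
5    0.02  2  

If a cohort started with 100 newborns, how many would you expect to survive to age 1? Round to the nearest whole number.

Expected survivors = N0 · l_1 = 100 × 0.98 = 98 → 98

98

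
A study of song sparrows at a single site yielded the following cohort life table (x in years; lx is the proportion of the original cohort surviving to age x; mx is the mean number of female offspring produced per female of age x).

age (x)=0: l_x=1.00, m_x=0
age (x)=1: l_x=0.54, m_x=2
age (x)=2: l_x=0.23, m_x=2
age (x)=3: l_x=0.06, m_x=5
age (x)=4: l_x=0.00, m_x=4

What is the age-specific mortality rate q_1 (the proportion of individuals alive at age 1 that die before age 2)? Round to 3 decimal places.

q_1 = (l_1 − l_2) / l_1 = (0.54 − 0.23) / 0.54
     = 0.31 / 0.54 = 0.574074… → 0.574

0.574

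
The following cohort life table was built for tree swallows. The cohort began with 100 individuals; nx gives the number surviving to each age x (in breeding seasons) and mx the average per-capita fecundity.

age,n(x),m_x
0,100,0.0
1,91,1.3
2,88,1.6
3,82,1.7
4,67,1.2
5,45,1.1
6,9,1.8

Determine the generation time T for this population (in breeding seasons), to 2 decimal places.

2.73

lx = nx/n0 = nx/100: 1, 0.91, 0.88, 0.82, 0.67, 0.45, 0.09
lx·mx: 0, 1.183, 1.408, 1.394, 0.804, 0.495, 0.162 → R0 = 5.446
x·lx·mx: 0, 1.183, 2.816, 4.182, 3.216, 2.475, 0.972 → Σ = 14.844
T = 14.844 / 5.446 = 2.72567… → 2.73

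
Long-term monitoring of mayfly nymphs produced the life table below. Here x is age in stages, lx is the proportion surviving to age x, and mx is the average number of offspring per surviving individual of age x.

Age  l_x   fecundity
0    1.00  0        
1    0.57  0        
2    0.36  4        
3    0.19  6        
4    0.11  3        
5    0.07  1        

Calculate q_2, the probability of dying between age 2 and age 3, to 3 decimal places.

q_2 = (l_2 − l_3) / l_2 = (0.36 − 0.19) / 0.36
     = 0.17 / 0.36 = 0.472222… → 0.472

0.472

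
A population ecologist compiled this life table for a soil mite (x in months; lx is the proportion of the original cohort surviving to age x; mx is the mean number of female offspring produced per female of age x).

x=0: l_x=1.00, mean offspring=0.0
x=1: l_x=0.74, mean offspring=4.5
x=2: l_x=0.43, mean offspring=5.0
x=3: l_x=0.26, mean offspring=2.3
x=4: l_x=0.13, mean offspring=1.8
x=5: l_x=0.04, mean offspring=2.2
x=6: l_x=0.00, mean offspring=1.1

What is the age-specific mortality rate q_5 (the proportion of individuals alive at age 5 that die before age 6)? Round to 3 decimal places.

q_5 = (l_5 − l_6) / l_5 = (0.04 − 0) / 0.04
     = 0.04 / 0.04 = 1 → 1.000

1.000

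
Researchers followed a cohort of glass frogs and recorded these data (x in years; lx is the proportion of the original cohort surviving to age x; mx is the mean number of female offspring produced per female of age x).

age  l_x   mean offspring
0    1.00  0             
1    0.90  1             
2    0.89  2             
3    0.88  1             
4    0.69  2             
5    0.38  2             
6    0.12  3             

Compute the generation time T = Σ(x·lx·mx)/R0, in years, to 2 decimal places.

3.07

lx·mx: 0, 0.9, 1.78, 0.88, 1.38, 0.76, 0.36 → R0 = 6.06
x·lx·mx: 0, 0.9, 3.56, 2.64, 5.52, 3.8, 2.16 → Σ = 18.58
T = 18.58 / 6.06 = 3.066007… → 3.07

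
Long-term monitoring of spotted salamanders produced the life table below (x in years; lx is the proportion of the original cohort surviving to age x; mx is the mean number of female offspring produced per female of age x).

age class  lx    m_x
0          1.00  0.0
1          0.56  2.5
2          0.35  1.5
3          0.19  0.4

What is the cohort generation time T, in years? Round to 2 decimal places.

lx·mx: 0, 1.4, 0.525, 0.076 → R0 = 2.001
x·lx·mx: 0, 1.4, 1.05, 0.228 → Σ = 2.678
T = 2.678 / 2.001 = 1.338331… → 1.34

1.34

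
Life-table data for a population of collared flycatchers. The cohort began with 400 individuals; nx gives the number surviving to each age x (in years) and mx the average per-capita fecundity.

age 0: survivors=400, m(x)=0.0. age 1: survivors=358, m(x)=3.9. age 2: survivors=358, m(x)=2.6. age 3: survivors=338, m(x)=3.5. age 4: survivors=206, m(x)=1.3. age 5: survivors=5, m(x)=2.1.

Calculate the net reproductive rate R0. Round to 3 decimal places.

9.471

lx = nx/n0 = nx/400: 1, 0.895, 0.895, 0.845, 0.515, 0.0125
lx·mx by age: 0, 3.4905, 2.327, 2.9575, 0.6695, 0.02625
R0 = Σ lx·mx = 9.47075 → 9.471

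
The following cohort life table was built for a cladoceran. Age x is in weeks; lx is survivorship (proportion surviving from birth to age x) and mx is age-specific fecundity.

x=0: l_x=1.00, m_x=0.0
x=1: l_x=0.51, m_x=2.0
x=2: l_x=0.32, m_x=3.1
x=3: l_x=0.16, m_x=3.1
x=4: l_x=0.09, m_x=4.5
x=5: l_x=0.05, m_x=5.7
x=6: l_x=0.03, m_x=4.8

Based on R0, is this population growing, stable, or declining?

R0 = Σ lx·mx = 0 + 1.02 + 0.992 + 0.496 + 0.405 + 0.285 + 0.144 = 3.342
R0 > 1, so the population is growing.

growing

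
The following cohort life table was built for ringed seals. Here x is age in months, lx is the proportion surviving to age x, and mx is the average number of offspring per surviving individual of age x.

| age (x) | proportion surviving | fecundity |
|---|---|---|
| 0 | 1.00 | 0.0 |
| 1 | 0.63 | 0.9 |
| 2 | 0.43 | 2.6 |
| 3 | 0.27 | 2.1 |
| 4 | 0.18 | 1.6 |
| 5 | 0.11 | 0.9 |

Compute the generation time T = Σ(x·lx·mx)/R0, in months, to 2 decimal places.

2.33

lx·mx: 0, 0.567, 1.118, 0.567, 0.288, 0.099 → R0 = 2.639
x·lx·mx: 0, 0.567, 2.236, 1.701, 1.152, 0.495 → Σ = 6.151
T = 6.151 / 2.639 = 2.330807… → 2.33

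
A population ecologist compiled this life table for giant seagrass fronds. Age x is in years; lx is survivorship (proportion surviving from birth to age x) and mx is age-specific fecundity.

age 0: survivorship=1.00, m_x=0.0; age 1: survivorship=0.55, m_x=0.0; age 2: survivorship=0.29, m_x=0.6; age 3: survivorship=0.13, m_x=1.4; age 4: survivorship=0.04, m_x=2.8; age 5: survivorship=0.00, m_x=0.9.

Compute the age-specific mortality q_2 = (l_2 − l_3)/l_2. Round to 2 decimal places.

0.55

q_2 = (l_2 − l_3) / l_2 = (0.29 − 0.13) / 0.29
     = 0.16 / 0.29 = 0.551724… → 0.55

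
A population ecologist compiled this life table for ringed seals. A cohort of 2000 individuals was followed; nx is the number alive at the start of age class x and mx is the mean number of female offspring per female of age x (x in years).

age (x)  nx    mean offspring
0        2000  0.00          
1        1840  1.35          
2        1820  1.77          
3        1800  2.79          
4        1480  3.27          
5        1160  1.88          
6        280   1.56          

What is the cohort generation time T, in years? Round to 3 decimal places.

3.128

lx = nx/n0 = nx/2000: 1, 0.92, 0.91, 0.9, 0.74, 0.58, 0.14
lx·mx: 0, 1.242, 1.6107, 2.511, 2.4198, 1.0904, 0.2184 → R0 = 9.0923
x·lx·mx: 0, 1.242, 3.2214, 7.533, 9.6792, 5.452, 1.3104 → Σ = 28.438
T = 28.438 / 9.0923 = 3.127701… → 3.128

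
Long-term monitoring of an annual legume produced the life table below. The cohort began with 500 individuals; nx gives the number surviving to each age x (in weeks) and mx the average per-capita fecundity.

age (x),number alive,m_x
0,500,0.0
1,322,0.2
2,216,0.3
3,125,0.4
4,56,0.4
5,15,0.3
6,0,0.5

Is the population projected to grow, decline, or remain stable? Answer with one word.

declining

lx = nx/n0 = nx/500: 1, 0.644, 0.432, 0.25, 0.112, 0.03, 0
R0 = Σ lx·mx = 0 + 0.1288 + 0.1296 + 0.1 + 0.0448 + 0.009 + 0 = 0.4122
R0 < 1, so the population is declining.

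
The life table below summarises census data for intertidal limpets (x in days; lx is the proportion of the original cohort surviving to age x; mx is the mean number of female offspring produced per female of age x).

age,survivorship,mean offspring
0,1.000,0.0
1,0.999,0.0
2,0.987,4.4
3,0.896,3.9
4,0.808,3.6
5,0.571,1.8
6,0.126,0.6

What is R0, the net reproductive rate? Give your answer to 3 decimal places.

11.849

lx·mx by age: 0, 0, 4.3428, 3.4944, 2.9088, 1.0278, 0.0756
R0 = Σ lx·mx = 11.8494 → 11.849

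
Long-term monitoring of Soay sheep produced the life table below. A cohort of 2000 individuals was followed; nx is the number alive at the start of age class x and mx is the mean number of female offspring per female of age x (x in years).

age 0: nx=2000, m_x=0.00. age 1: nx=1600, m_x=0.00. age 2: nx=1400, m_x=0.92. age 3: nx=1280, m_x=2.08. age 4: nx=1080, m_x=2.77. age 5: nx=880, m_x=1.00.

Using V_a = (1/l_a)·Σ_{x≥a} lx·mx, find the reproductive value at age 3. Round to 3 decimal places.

lx = nx/n0 = nx/2000: 1, 0.8, 0.7, 0.64, 0.54, 0.44
lx·mx for x ≥ 3: 1.3312, 1.4958, 0.44 → sum = 3.267
V_3 = 3.267 / l_3 = 3.267 / 0.64 = 5.104688… → 5.105

5.105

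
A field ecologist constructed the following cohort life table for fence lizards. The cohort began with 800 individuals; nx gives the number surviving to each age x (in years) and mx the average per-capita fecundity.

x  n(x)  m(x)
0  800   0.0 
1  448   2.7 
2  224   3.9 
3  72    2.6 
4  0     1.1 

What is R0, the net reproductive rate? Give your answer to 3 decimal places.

2.838

lx = nx/n0 = nx/800: 1, 0.56, 0.28, 0.09, 0
lx·mx by age: 0, 1.512, 1.092, 0.234, 0
R0 = Σ lx·mx = 2.838 → 2.838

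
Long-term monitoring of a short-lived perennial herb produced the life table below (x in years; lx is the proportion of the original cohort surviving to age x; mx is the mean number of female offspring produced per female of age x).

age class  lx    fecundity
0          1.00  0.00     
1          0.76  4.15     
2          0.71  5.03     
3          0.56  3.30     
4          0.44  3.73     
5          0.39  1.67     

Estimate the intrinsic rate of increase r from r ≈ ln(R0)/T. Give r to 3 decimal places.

R0 = Σ lx·mx = 0 + 3.154 + 3.5713 + 1.848 + 1.6412 + 0.6513 = 10.8658
Σ x·lx·mx = 25.6619; T = 25.6619/10.8658 = 2.36171…
r ≈ ln(R0)/T = ln(10.8658)/2.36171… = 1.01012… → 1.010

1.010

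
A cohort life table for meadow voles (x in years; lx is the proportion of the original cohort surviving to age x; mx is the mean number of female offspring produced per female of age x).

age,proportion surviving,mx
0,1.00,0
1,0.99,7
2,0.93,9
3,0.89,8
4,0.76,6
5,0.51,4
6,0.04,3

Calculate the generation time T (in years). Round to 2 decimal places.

lx·mx: 0, 6.93, 8.37, 7.12, 4.56, 2.04, 0.12 → R0 = 29.14
x·lx·mx: 0, 6.93, 16.74, 21.36, 18.24, 10.2, 0.72 → Σ = 74.19
T = 74.19 / 29.14 = 2.545985… → 2.55

2.55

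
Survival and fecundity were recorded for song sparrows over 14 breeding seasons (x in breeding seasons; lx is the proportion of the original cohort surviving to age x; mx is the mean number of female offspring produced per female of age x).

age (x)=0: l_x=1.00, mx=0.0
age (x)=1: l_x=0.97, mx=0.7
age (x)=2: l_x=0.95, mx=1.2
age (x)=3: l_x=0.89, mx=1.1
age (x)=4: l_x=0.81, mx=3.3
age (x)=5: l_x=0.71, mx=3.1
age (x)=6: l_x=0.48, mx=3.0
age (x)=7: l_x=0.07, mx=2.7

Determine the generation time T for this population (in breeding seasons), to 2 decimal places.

lx·mx: 0, 0.679, 1.14, 0.979, 2.673, 2.201, 1.44, 0.189 → R0 = 9.301
x·lx·mx: 0, 0.679, 2.28, 2.937, 10.692, 11.005, 8.64, 1.323 → Σ = 37.556
T = 37.556 / 9.301 = 4.037845… → 4.04

4.04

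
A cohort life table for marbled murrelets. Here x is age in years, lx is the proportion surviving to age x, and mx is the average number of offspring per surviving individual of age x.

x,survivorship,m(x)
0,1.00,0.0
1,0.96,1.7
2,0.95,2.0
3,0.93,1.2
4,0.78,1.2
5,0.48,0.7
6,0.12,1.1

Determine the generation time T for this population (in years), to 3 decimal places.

lx·mx: 0, 1.632, 1.9, 1.116, 0.936, 0.336, 0.132 → R0 = 6.052
x·lx·mx: 0, 1.632, 3.8, 3.348, 3.744, 1.68, 0.792 → Σ = 14.996
T = 14.996 / 6.052 = 2.477859… → 2.478

2.478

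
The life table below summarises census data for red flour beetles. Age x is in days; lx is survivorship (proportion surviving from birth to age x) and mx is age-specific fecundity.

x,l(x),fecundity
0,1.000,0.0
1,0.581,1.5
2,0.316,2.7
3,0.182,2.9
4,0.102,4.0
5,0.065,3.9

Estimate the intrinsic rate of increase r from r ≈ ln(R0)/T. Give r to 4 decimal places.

0.4414

R0 = Σ lx·mx = 0 + 0.8715 + 0.8532 + 0.5278 + 0.408 + 0.2535 = 2.914
Σ x·lx·mx = 7.0608; T = 7.0608/2.914 = 2.42306…
r ≈ ln(R0)/T = ln(2.914)/2.42306… = 0.441395… → 0.4414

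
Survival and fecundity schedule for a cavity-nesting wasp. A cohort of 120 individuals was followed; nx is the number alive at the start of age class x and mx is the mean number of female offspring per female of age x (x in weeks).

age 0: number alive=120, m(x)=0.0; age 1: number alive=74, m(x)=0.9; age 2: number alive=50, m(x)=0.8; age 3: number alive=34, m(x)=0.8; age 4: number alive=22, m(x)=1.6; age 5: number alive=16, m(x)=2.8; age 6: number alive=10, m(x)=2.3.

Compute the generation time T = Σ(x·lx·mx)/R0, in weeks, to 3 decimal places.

3.087

lx = nx/n0 = nx/120: 1, 0.61667…, 0.41667…, 0.28333…, 0.18333…, 0.13333…, 0.08333…
lx·mx: 0, 0.555…, 0.333333…, 0.226667…, 0.293333…, 0.373333…, 0.191667… → R0 = 1.973333…
x·lx·mx: 0, 0.555…, 0.666667…, 0.68…, 1.173333…, 1.866667…, 1.15… → Σ = 6.091667…
T = 6.091667… / 1.973333… = 3.086993… → 3.087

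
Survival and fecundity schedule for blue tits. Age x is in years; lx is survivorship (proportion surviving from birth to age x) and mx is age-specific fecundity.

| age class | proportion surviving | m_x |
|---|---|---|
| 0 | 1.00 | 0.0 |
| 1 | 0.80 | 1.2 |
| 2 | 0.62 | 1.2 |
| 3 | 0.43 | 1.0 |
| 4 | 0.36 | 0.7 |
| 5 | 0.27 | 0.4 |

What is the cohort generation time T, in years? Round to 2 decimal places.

2.12

lx·mx: 0, 0.96, 0.744, 0.43, 0.252, 0.108 → R0 = 2.494
x·lx·mx: 0, 0.96, 1.488, 1.29, 1.008, 0.54 → Σ = 5.286
T = 5.286 / 2.494 = 2.119487… → 2.12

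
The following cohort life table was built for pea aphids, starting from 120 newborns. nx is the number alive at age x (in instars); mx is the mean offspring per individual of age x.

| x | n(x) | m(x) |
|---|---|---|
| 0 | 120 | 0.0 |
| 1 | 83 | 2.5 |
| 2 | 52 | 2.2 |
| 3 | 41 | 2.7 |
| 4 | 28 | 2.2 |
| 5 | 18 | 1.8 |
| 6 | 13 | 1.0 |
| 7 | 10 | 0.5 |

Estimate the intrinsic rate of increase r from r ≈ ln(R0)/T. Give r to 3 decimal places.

lx = nx/n0 = nx/120: 1, 0.69167…, 0.43333…, 0.34167…, 0.23333…, 0.15, 0.10833…, 0.08333…
R0 = Σ lx·mx = 0 + 1.72917… + 0.95333… + 0.9225… + 0.51333… + 0.27 + 0.10833… + 0.04167… = 4.538333…
Σ x·lx·mx = 10.748333…; T = 10.748333…/4.538333… = 2.36834…
r ≈ ln(R0)/T = ln(4.538333…)/2.36834… = 0.63866… → 0.639

0.639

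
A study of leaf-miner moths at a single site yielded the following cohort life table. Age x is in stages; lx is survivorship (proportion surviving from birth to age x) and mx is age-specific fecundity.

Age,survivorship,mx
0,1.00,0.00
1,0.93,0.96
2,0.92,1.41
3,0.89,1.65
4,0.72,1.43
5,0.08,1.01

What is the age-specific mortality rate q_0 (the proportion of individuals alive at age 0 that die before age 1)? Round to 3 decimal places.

q_0 = (l_0 − l_1) / l_0 = (1 − 0.93) / 1
     = 0.07 / 1 = 0.07 → 0.070

0.070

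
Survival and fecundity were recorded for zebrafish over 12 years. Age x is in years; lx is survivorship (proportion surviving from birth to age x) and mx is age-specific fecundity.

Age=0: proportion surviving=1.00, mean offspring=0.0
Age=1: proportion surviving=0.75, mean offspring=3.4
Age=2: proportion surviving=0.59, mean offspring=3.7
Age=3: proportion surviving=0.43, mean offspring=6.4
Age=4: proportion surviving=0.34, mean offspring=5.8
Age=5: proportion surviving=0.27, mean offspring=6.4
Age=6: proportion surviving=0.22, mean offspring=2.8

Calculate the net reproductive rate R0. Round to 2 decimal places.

11.80

lx·mx by age: 0, 2.55, 2.183, 2.752, 1.972, 1.728, 0.616
R0 = Σ lx·mx = 11.801 → 11.80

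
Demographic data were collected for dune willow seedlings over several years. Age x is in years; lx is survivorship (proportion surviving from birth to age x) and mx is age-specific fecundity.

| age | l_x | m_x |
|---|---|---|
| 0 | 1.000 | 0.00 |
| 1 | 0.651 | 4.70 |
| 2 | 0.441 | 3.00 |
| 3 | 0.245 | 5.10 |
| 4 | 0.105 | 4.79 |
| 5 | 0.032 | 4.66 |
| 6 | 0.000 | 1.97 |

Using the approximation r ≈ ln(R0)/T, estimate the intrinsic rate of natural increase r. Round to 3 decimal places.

0.946

R0 = Σ lx·mx = 0 + 3.0597 + 1.323 + 1.2495 + 0.50295 + 0.14912 + 0 = 6.28427
Σ x·lx·mx = 12.2116; T = 12.2116/6.28427 = 1.9432…
r ≈ ln(R0)/T = ln(6.28427)/1.9432… = 0.94589… → 0.946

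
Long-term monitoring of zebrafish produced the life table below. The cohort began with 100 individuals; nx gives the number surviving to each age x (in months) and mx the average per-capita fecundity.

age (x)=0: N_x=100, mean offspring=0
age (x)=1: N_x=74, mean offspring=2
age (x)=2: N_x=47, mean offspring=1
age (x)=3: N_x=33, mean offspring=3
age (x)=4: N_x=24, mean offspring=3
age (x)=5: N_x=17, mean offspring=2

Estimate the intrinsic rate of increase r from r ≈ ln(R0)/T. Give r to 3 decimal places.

0.556

lx = nx/n0 = nx/100: 1, 0.74, 0.47, 0.33, 0.24, 0.17
R0 = Σ lx·mx = 0 + 1.48 + 0.47 + 0.99 + 0.72 + 0.34 = 4
Σ x·lx·mx = 9.97; T = 9.97/4 = 2.4925
r ≈ ln(R0)/T = ln(4)/2.4925 = 0.55619… → 0.556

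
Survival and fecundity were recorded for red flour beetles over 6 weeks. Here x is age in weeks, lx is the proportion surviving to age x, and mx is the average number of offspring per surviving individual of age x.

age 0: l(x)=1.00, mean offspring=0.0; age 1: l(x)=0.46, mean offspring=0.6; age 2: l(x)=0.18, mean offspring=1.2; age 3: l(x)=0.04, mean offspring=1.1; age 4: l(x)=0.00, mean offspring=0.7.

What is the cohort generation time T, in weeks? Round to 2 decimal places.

1.57

lx·mx: 0, 0.276, 0.216, 0.044, 0 → R0 = 0.536
x·lx·mx: 0, 0.276, 0.432, 0.132, 0 → Σ = 0.84
T = 0.84 / 0.536 = 1.567164… → 1.57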